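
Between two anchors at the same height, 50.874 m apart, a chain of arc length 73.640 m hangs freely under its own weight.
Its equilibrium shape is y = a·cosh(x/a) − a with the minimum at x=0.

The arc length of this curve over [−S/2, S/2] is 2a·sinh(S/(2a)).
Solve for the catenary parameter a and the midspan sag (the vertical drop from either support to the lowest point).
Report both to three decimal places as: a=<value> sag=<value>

seed: a₀ = √(S³/(24(L−S))) = √(50.874³/(24·22.766)) = 15.523686
iter 1: u=1.638593  f(a)=+3.259e+00  f'(a)=-3.800e+00  a ← 15.523686 − (+3.259e+00/-3.800e+00) = 16.381367
iter 2: u=1.552801  f(a)=+2.896e-01  f'(a)=-3.152e+00  a ← 16.381367 − (+2.896e-01/-3.152e+00) = 16.473243
iter 3: u=1.544140  f(a)=+2.779e-03  f'(a)=-3.092e+00  a ← 16.473243 − (+2.779e-03/-3.092e+00) = 16.474142
iter 4: u=1.544056  f(a)=+2.614e-07  f'(a)=-3.091e+00  a ← 16.474142 − (+2.614e-07/-3.091e+00) = 16.474142
iter 5: u=1.544056  f(a)=+1.421e-14  f'(a)=-3.091e+00  a ← 16.474142 − (+1.421e-14/-3.091e+00) = 16.474142
converged: |Δa| < 1e-12 after 5 iterations
sag = a·(cosh(S/(2a)) − 1) = 16.474142·(cosh(1.544056) − 1) = 23.863306
T_max/T_min = cosh(S/(2a)) = 2.448531

a=16.474 sag=23.863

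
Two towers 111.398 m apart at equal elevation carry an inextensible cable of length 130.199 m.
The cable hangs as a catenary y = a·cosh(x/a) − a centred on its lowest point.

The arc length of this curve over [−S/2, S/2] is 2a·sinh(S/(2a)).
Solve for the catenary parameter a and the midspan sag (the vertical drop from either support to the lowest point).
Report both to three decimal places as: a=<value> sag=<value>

a=56.700 sag=29.630

seed: a₀ = √(S³/(24(L−S))) = √(111.398³/(24·18.801)) = 55.350302
iter 1: u=1.006300  f(a)=+9.752e-01  f'(a)=-7.507e-01  a ← 55.350302 − (+9.752e-01/-7.507e-01) = 56.649413
iter 2: u=0.983223  f(a)=+3.539e-02  f'(a)=-6.971e-01  a ← 56.649413 − (+3.539e-02/-6.971e-01) = 56.700181
iter 3: u=0.982343  f(a)=+5.049e-05  f'(a)=-6.951e-01  a ← 56.700181 − (+5.049e-05/-6.951e-01) = 56.700253
iter 4: u=0.982341  f(a)=+1.031e-10  f'(a)=-6.951e-01  a ← 56.700253 − (+1.031e-10/-6.951e-01) = 56.700253
iter 5: u=0.982341  f(a)=-2.842e-14  f'(a)=-6.951e-01  a ← 56.700253 − (-2.842e-14/-6.951e-01) = 56.700253
converged: |Δa| < 1e-12 after 5 iterations
sag = a·(cosh(S/(2a)) − 1) = 56.700253·(cosh(0.982341) − 1) = 29.629716
T_max/T_min = cosh(S/(2a)) = 1.522568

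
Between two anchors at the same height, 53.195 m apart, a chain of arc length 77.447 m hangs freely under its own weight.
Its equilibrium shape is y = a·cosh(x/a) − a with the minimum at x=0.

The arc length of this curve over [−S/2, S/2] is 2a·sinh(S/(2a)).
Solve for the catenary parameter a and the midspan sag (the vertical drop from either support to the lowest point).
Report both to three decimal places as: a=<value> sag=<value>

seed: a₀ = √(S³/(24(L−S))) = √(53.195³/(24·24.252)) = 16.081510
iter 1: u=1.653918  f(a)=+3.541e+00  f'(a)=-3.926e+00  a ← 16.081510 − (+3.541e+00/-3.926e+00) = 16.983561
iter 2: u=1.566073  f(a)=+3.198e-01  f'(a)=-3.246e+00  a ← 16.983561 − (+3.198e-01/-3.246e+00) = 17.082083
iter 3: u=1.557041  f(a)=+3.180e-03  f'(a)=-3.182e+00  a ← 17.082083 − (+3.180e-03/-3.182e+00) = 17.083082
iter 4: u=1.556950  f(a)=+3.214e-07  f'(a)=-3.181e+00  a ← 17.083082 − (+3.214e-07/-3.181e+00) = 17.083082
iter 5: u=1.556950  f(a)=+0.000e+00  f'(a)=-3.181e+00  a ← 17.083082 − (+0.000e+00/-3.181e+00) = 17.083082
converged: |Δa| < 1e-12 after 5 iterations
sag = a·(cosh(S/(2a)) − 1) = 17.083082·(cosh(1.556950) − 1) = 25.241156
T_max/T_min = cosh(S/(2a)) = 2.477553

a=17.083 sag=25.241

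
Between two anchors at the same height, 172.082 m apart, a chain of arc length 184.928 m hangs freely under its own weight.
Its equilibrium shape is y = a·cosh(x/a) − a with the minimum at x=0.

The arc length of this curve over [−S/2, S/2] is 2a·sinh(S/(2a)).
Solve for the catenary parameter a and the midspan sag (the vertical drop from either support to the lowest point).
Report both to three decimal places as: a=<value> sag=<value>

seed: a₀ = √(S³/(24(L−S))) = √(172.082³/(24·12.846)) = 128.562286
iter 1: u=0.669255  f(a)=+2.908e-01  f'(a)=-2.089e-01  a ← 128.562286 − (+2.908e-01/-2.089e-01) = 129.953980
iter 2: u=0.662088  f(a)=+4.789e-03  f'(a)=-2.021e-01  a ← 129.953980 − (+4.789e-03/-2.021e-01) = 129.977676
iter 3: u=0.661968  f(a)=+1.347e-06  f'(a)=-2.020e-01  a ← 129.977676 − (+1.347e-06/-2.020e-01) = 129.977682
iter 4: u=0.661967  f(a)=+1.421e-13  f'(a)=-2.020e-01  a ← 129.977682 − (+1.421e-13/-2.020e-01) = 129.977682
converged: |Δa| < 1e-12 after 4 iterations
sag = a·(cosh(S/(2a)) − 1) = 129.977682·(cosh(0.661967) − 1) = 29.533412
T_max/T_min = cosh(S/(2a)) = 1.227219

a=129.978 sag=29.533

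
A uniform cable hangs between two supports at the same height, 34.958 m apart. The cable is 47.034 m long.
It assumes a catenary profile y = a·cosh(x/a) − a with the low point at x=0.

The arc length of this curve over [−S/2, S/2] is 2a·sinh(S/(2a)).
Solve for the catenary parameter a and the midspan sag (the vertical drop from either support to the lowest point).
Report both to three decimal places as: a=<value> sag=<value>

a=12.726 sag=14.014

seed: a₀ = √(S³/(24(L−S))) = √(34.958³/(24·12.076)) = 12.140951
iter 1: u=1.439673  f(a)=+1.315e+00  f'(a)=-2.433e+00  a ← 12.140951 − (+1.315e+00/-2.433e+00) = 12.681378
iter 2: u=1.378320  f(a)=+9.290e-02  f'(a)=-2.101e+00  a ← 12.681378 − (+9.290e-02/-2.101e+00) = 12.725605
iter 3: u=1.373530  f(a)=+5.416e-04  f'(a)=-2.076e+00  a ← 12.725605 − (+5.416e-04/-2.076e+00) = 12.725866
iter 4: u=1.373502  f(a)=+1.864e-08  f'(a)=-2.076e+00  a ← 12.725866 − (+1.864e-08/-2.076e+00) = 12.725866
iter 5: u=1.373502  f(a)=+0.000e+00  f'(a)=-2.076e+00  a ← 12.725866 − (+0.000e+00/-2.076e+00) = 12.725866
converged: |Δa| < 1e-12 after 5 iterations
sag = a·(cosh(S/(2a)) − 1) = 12.725866·(cosh(1.373502) − 1) = 14.013561
T_max/T_min = cosh(S/(2a)) = 2.101187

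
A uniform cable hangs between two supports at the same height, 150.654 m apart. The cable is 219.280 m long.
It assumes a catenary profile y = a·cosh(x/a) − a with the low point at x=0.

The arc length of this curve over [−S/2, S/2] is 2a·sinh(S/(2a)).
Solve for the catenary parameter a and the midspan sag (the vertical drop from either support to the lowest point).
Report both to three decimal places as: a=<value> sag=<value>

seed: a₀ = √(S³/(24(L−S))) = √(150.654³/(24·68.626)) = 45.563915
iter 1: u=1.653216  f(a)=+1.001e+01  f'(a)=-3.920e+00  a ← 45.563915 − (+1.001e+01/-3.920e+00) = 48.117947
iter 2: u=1.565466  f(a)=+9.035e-01  f'(a)=-3.242e+00  a ← 48.117947 − (+9.035e-01/-3.242e+00) = 48.396651
iter 3: u=1.556451  f(a)=+8.970e-03  f'(a)=-3.178e+00  a ← 48.396651 − (+8.970e-03/-3.178e+00) = 48.399473
iter 4: u=1.556360  f(a)=+9.034e-07  f'(a)=-3.177e+00  a ← 48.399473 − (+9.034e-07/-3.177e+00) = 48.399473
iter 5: u=1.556360  f(a)=+0.000e+00  f'(a)=-3.177e+00  a ← 48.399473 − (+0.000e+00/-3.177e+00) = 48.399473
converged: |Δa| < 1e-12 after 5 iterations
sag = a·(cosh(S/(2a)) − 1) = 48.399473·(cosh(1.556360) − 1) = 71.448091
T_max/T_min = cosh(S/(2a)) = 2.476216

a=48.399 sag=71.448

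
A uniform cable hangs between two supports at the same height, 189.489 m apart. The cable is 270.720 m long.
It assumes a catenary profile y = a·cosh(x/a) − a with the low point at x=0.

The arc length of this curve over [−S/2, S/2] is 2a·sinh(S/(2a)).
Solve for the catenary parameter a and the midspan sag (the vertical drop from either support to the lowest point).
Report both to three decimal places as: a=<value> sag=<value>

a=62.553 sag=86.562

seed: a₀ = √(S³/(24(L−S))) = √(189.489³/(24·81.231)) = 59.075783
iter 1: u=1.603779  f(a)=+1.111e+01  f'(a)=-3.526e+00  a ← 59.075783 − (+1.111e+01/-3.526e+00) = 62.227019
iter 2: u=1.522562  f(a)=+9.509e-01  f'(a)=-2.946e+00  a ← 62.227019 − (+9.509e-01/-2.946e+00) = 62.549818
iter 3: u=1.514705  f(a)=+8.406e-03  f'(a)=-2.894e+00  a ← 62.549818 − (+8.406e-03/-2.894e+00) = 62.552723
iter 4: u=1.514634  f(a)=+6.697e-07  f'(a)=-2.893e+00  a ← 62.552723 − (+6.697e-07/-2.893e+00) = 62.552723
iter 5: u=1.514634  f(a)=-5.684e-14  f'(a)=-2.893e+00  a ← 62.552723 − (-5.684e-14/-2.893e+00) = 62.552723
converged: |Δa| < 1e-12 after 5 iterations
sag = a·(cosh(S/(2a)) − 1) = 62.552723·(cosh(1.514634) − 1) = 86.561907
T_max/T_min = cosh(S/(2a)) = 2.383823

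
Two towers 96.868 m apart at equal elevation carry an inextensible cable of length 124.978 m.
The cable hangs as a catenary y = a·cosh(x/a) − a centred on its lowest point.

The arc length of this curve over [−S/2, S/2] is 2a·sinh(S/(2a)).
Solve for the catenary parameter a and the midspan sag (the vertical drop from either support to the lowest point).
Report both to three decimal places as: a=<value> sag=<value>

seed: a₀ = √(S³/(24(L−S))) = √(96.868³/(24·28.110)) = 36.705780
iter 1: u=1.319520  f(a)=+2.551e+00  f'(a)=-1.815e+00  a ← 36.705780 − (+2.551e+00/-1.815e+00) = 38.111001
iter 2: u=1.270867  f(a)=+1.538e-01  f'(a)=-1.603e+00  a ← 38.111001 − (+1.538e-01/-1.603e+00) = 38.206983
iter 3: u=1.267674  f(a)=+6.385e-04  f'(a)=-1.589e+00  a ← 38.206983 − (+6.385e-04/-1.589e+00) = 38.207385
iter 4: u=1.267661  f(a)=+1.110e-08  f'(a)=-1.589e+00  a ← 38.207385 − (+1.110e-08/-1.589e+00) = 38.207385
iter 5: u=1.267661  f(a)=+0.000e+00  f'(a)=-1.589e+00  a ← 38.207385 − (+0.000e+00/-1.589e+00) = 38.207385
converged: |Δa| < 1e-12 after 5 iterations
sag = a·(cosh(S/(2a)) − 1) = 38.207385·(cosh(1.267661) − 1) = 35.036587
T_max/T_min = cosh(S/(2a)) = 1.917011

a=38.207 sag=35.037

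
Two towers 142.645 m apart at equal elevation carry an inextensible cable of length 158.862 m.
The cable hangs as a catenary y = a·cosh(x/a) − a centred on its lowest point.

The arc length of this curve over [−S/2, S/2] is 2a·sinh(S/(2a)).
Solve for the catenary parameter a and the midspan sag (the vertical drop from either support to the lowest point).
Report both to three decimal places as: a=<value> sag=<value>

seed: a₀ = √(S³/(24(L−S))) = √(142.645³/(24·16.217)) = 86.356285
iter 1: u=0.825910  f(a)=+5.622e-01  f'(a)=-4.018e-01  a ← 86.356285 − (+5.622e-01/-4.018e-01) = 87.755295
iter 2: u=0.812743  f(a)=+1.395e-02  f'(a)=-3.821e-01  a ← 87.755295 − (+1.395e-02/-3.821e-01) = 87.791809
iter 3: u=0.812405  f(a)=+9.079e-06  f'(a)=-3.816e-01  a ← 87.791809 − (+9.079e-06/-3.816e-01) = 87.791832
iter 4: u=0.812405  f(a)=+3.837e-12  f'(a)=-3.816e-01  a ← 87.791832 − (+3.837e-12/-3.816e-01) = 87.791832
converged: |Δa| < 1e-12 after 4 iterations
sag = a·(cosh(S/(2a)) − 1) = 87.791832·(cosh(0.812405) − 1) = 30.600269
T_max/T_min = cosh(S/(2a)) = 1.348555

a=87.792 sag=30.600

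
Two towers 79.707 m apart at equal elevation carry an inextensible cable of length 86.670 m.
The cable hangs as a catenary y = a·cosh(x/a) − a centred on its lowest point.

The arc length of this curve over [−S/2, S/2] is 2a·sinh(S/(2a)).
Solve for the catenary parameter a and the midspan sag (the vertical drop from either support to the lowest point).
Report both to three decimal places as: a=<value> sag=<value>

seed: a₀ = √(S³/(24(L−S))) = √(79.707³/(24·6.963)) = 55.047915
iter 1: u=0.723978  f(a)=+1.848e-01  f'(a)=-2.665e-01  a ← 55.047915 − (+1.848e-01/-2.665e-01) = 55.741281
iter 2: u=0.714973  f(a)=+3.549e-03  f'(a)=-2.563e-01  a ← 55.741281 − (+3.549e-03/-2.563e-01) = 55.755126
iter 3: u=0.714795  f(a)=+1.366e-06  f'(a)=-2.561e-01  a ← 55.755126 − (+1.366e-06/-2.561e-01) = 55.755131
iter 4: u=0.714795  f(a)=+1.990e-13  f'(a)=-2.561e-01  a ← 55.755131 − (+1.990e-13/-2.561e-01) = 55.755131
converged: |Δa| < 1e-12 after 4 iterations
sag = a·(cosh(S/(2a)) − 1) = 55.755131·(cosh(0.714795) − 1) = 14.860426
T_max/T_min = cosh(S/(2a)) = 1.266530

a=55.755 sag=14.860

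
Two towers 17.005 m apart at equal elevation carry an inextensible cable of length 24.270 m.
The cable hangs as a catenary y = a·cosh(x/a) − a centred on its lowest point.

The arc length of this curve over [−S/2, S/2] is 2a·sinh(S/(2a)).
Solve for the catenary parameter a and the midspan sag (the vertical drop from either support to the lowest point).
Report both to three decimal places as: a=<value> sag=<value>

seed: a₀ = √(S³/(24(L−S))) = √(17.005³/(24·7.265)) = 5.310575
iter 1: u=1.601051  f(a)=+9.900e-01  f'(a)=-3.505e+00  a ← 5.310575 − (+9.900e-01/-3.505e+00) = 5.593061
iter 2: u=1.520187  f(a)=+8.448e-02  f'(a)=-2.930e+00  a ← 5.593061 − (+8.448e-02/-2.930e+00) = 5.621895
iter 3: u=1.512390  f(a)=+7.420e-04  f'(a)=-2.879e+00  a ← 5.621895 − (+7.420e-04/-2.879e+00) = 5.622153
iter 4: u=1.512321  f(a)=+5.834e-08  f'(a)=-2.878e+00  a ← 5.622153 − (+5.834e-08/-2.878e+00) = 5.622153
iter 5: u=1.512321  f(a)=+0.000e+00  f'(a)=-2.878e+00  a ← 5.622153 − (+0.000e+00/-2.878e+00) = 5.622153
converged: |Δa| < 1e-12 after 5 iterations
sag = a·(cosh(S/(2a)) − 1) = 5.622153·(cosh(1.512321) − 1) = 7.751957
T_max/T_min = cosh(S/(2a)) = 2.378824

a=5.622 sag=7.752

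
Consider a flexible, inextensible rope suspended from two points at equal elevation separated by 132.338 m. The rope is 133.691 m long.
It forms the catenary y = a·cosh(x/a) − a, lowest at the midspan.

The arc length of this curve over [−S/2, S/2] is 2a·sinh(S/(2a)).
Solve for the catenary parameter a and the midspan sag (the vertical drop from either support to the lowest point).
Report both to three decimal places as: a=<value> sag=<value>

seed: a₀ = √(S³/(24(L−S))) = √(132.338³/(24·1.353)) = 267.160551
iter 1: u=0.247675  f(a)=+4.156e-03  f'(a)=-1.019e-02  a ← 267.160551 − (+4.156e-03/-1.019e-02) = 267.568354
iter 2: u=0.247298  f(a)=+9.535e-06  f'(a)=-1.014e-02  a ← 267.568354 − (+9.535e-06/-1.014e-02) = 267.569293
iter 3: u=0.247297  f(a)=+5.048e-11  f'(a)=-1.014e-02  a ← 267.569293 − (+5.048e-11/-1.014e-02) = 267.569293
iter 4: u=0.247297  f(a)=+0.000e+00  f'(a)=-1.014e-02  a ← 267.569293 − (+0.000e+00/-1.014e-02) = 267.569293
converged: |Δa| < 1e-12 after 4 iterations
sag = a·(cosh(S/(2a)) − 1) = 267.569293·(cosh(0.247297) − 1) = 8.223469
T_max/T_min = cosh(S/(2a)) = 1.030734

a=267.569 sag=8.223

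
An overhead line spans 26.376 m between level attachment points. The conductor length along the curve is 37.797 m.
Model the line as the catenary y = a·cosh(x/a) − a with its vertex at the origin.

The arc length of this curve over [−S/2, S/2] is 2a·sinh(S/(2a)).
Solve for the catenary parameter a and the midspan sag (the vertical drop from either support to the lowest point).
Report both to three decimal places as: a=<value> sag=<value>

seed: a₀ = √(S³/(24(L−S))) = √(26.376³/(24·11.421)) = 8.181929
iter 1: u=1.611845  f(a)=+1.579e+00  f'(a)=-3.588e+00  a ← 8.181929 − (+1.579e+00/-3.588e+00) = 8.621981
iter 2: u=1.529579  f(a)=+1.363e-01  f'(a)=-2.993e+00  a ← 8.621981 − (+1.363e-01/-2.993e+00) = 8.667531
iter 3: u=1.521541  f(a)=+1.228e-03  f'(a)=-2.939e+00  a ← 8.667531 − (+1.228e-03/-2.939e+00) = 8.667949
iter 4: u=1.521467  f(a)=+1.017e-07  f'(a)=-2.938e+00  a ← 8.667949 − (+1.017e-07/-2.938e+00) = 8.667949
iter 5: u=1.521467  f(a)=+0.000e+00  f'(a)=-2.938e+00  a ← 8.667949 − (+0.000e+00/-2.938e+00) = 8.667949
converged: |Δa| < 1e-12 after 5 iterations
sag = a·(cosh(S/(2a)) − 1) = 8.667949·(cosh(1.521467) − 1) = 12.123555
T_max/T_min = cosh(S/(2a)) = 2.398665

a=8.668 sag=12.124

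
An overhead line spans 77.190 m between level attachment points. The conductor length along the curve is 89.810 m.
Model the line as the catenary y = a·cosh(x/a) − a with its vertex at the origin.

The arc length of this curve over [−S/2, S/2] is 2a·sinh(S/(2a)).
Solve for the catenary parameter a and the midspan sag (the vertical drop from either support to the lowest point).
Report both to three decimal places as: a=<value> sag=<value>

seed: a₀ = √(S³/(24(L−S))) = √(77.190³/(24·12.620)) = 38.967834
iter 1: u=0.990432  f(a)=+6.336e-01  f'(a)=-7.135e-01  a ← 38.967834 − (+6.336e-01/-7.135e-01) = 39.855882
iter 2: u=0.968364  f(a)=+2.231e-02  f'(a)=-6.641e-01  a ← 39.855882 − (+2.231e-02/-6.641e-01) = 39.889474
iter 3: u=0.967548  f(a)=+2.988e-05  f'(a)=-6.623e-01  a ← 39.889474 − (+2.988e-05/-6.623e-01) = 39.889519
iter 4: u=0.967547  f(a)=+5.377e-11  f'(a)=-6.623e-01  a ← 39.889519 − (+5.377e-11/-6.623e-01) = 39.889519
iter 5: u=0.967547  f(a)=-1.421e-14  f'(a)=-6.623e-01  a ← 39.889519 − (-1.421e-14/-6.623e-01) = 39.889519
converged: |Δa| < 1e-12 after 5 iterations
sag = a·(cosh(S/(2a)) − 1) = 39.889519·(cosh(0.967547) − 1) = 20.174054
T_max/T_min = cosh(S/(2a)) = 1.505748

a=39.890 sag=20.174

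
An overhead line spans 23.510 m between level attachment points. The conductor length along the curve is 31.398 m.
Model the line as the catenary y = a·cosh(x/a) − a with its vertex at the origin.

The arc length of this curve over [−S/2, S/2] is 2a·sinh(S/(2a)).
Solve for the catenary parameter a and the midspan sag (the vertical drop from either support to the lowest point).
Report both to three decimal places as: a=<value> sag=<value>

seed: a₀ = √(S³/(24(L−S))) = √(23.510³/(24·7.888)) = 8.284950
iter 1: u=1.418838  f(a)=+8.331e-01  f'(a)=-2.316e+00  a ← 8.284950 − (+8.331e-01/-2.316e+00) = 8.644649
iter 2: u=1.359801  f(a)=+5.733e-02  f'(a)=-2.007e+00  a ← 8.644649 − (+5.733e-02/-2.007e+00) = 8.673208
iter 3: u=1.355323  f(a)=+3.158e-04  f'(a)=-1.985e+00  a ← 8.673208 − (+3.158e-04/-1.985e+00) = 8.673367
iter 4: u=1.355298  f(a)=+9.700e-09  f'(a)=-1.985e+00  a ← 8.673367 − (+9.700e-09/-1.985e+00) = 8.673367
iter 5: u=1.355298  f(a)=-3.553e-15  f'(a)=-1.985e+00  a ← 8.673367 − (-3.553e-15/-1.985e+00) = 8.673367
converged: |Δa| < 1e-12 after 5 iterations
sag = a·(cosh(S/(2a)) − 1) = 8.673367·(cosh(1.355298) − 1) = 9.262237
T_max/T_min = cosh(S/(2a)) = 2.067894

a=8.673 sag=9.262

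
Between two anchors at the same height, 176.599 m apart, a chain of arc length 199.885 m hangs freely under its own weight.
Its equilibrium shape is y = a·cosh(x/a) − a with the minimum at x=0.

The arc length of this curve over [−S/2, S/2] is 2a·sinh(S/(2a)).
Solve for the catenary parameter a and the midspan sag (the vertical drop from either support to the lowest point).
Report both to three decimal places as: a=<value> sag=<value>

a=101.179 sag=41.038

seed: a₀ = √(S³/(24(L−S))) = √(176.599³/(24·23.286)) = 99.272576
iter 1: u=0.889465  f(a)=+9.387e-01  f'(a)=-5.073e-01  a ← 99.272576 − (+9.387e-01/-5.073e-01) = 101.122872
iter 2: u=0.873190  f(a)=+2.689e-02  f'(a)=-4.786e-01  a ← 101.122872 − (+2.689e-02/-4.786e-01) = 101.179045
iter 3: u=0.872705  f(a)=+2.350e-05  f'(a)=-4.778e-01  a ← 101.179045 − (+2.350e-05/-4.778e-01) = 101.179095
iter 4: u=0.872705  f(a)=+1.793e-11  f'(a)=-4.778e-01  a ← 101.179095 − (+1.793e-11/-4.778e-01) = 101.179095
converged: |Δa| < 1e-12 after 4 iterations
sag = a·(cosh(S/(2a)) − 1) = 101.179095·(cosh(0.872705) − 1) = 41.038037
T_max/T_min = cosh(S/(2a)) = 1.405598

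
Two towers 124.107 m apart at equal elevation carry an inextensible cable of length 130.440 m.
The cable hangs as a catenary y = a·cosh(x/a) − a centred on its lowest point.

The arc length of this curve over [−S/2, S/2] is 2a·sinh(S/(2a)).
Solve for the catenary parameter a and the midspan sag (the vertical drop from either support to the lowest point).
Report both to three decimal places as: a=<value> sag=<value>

a=112.995 sag=17.472

seed: a₀ = √(S³/(24(L−S))) = √(124.107³/(24·6.333)) = 112.146068
iter 1: u=0.553327  f(a)=+9.766e-02  f'(a)=-1.164e-01  a ← 112.146068 − (+9.766e-02/-1.164e-01) = 112.984788
iter 2: u=0.549220  f(a)=+1.106e-03  f'(a)=-1.138e-01  a ← 112.984788 − (+1.106e-03/-1.138e-01) = 112.994510
iter 3: u=0.549173  f(a)=+1.456e-07  f'(a)=-1.138e-01  a ← 112.994510 − (+1.456e-07/-1.138e-01) = 112.994511
iter 4: u=0.549173  f(a)=+2.842e-14  f'(a)=-1.138e-01  a ← 112.994511 − (+2.842e-14/-1.138e-01) = 112.994511
converged: |Δa| < 1e-12 after 4 iterations
sag = a·(cosh(S/(2a)) − 1) = 112.994511·(cosh(0.549173) − 1) = 17.471607
T_max/T_min = cosh(S/(2a)) = 1.154624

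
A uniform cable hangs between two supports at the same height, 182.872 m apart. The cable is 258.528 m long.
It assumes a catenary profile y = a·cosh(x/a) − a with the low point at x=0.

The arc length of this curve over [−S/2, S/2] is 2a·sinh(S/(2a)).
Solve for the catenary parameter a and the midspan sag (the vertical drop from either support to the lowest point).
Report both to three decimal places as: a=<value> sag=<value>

seed: a₀ = √(S³/(24(L−S))) = √(182.872³/(24·75.656)) = 58.035471
iter 1: u=1.575519  f(a)=+9.964e+00  f'(a)=-3.315e+00  a ← 58.035471 − (+9.964e+00/-3.315e+00) = 61.041780
iter 2: u=1.497925  f(a)=+8.266e-01  f'(a)=-2.785e+00  a ← 61.041780 − (+8.266e-01/-2.785e+00) = 61.338543
iter 3: u=1.490678  f(a)=+6.826e-03  f'(a)=-2.740e+00  a ← 61.338543 − (+6.826e-03/-2.740e+00) = 61.341035
iter 4: u=1.490617  f(a)=+4.739e-07  f'(a)=-2.739e+00  a ← 61.341035 − (+4.739e-07/-2.739e+00) = 61.341035
iter 5: u=1.490617  f(a)=+0.000e+00  f'(a)=-2.739e+00  a ← 61.341035 − (+0.000e+00/-2.739e+00) = 61.341035
converged: |Δa| < 1e-12 after 5 iterations
sag = a·(cosh(S/(2a)) − 1) = 61.341035·(cosh(1.490617) − 1) = 81.739027
T_max/T_min = cosh(S/(2a)) = 2.332534

a=61.341 sag=81.739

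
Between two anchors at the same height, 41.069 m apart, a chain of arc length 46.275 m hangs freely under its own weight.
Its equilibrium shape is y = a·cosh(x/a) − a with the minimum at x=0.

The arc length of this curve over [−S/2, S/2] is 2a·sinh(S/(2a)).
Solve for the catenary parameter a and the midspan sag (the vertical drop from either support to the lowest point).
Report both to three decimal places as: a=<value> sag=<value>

a=23.981 sag=9.342

seed: a₀ = √(S³/(24(L−S))) = √(41.069³/(24·5.206)) = 23.545802
iter 1: u=0.872109  f(a)=+2.016e-01  f'(a)=-4.768e-01  a ← 23.545802 − (+2.016e-01/-4.768e-01) = 23.968657
iter 2: u=0.856723  f(a)=+5.559e-03  f'(a)=-4.508e-01  a ← 23.968657 − (+5.559e-03/-4.508e-01) = 23.980988
iter 3: u=0.856282  f(a)=+4.492e-06  f'(a)=-4.501e-01  a ← 23.980988 − (+4.492e-06/-4.501e-01) = 23.980998
iter 4: u=0.856282  f(a)=+2.949e-12  f'(a)=-4.501e-01  a ← 23.980998 − (+2.949e-12/-4.501e-01) = 23.980998
converged: |Δa| < 1e-12 after 4 iterations
sag = a·(cosh(S/(2a)) − 1) = 23.980998·(cosh(0.856282) − 1) = 9.342150
T_max/T_min = cosh(S/(2a)) = 1.389565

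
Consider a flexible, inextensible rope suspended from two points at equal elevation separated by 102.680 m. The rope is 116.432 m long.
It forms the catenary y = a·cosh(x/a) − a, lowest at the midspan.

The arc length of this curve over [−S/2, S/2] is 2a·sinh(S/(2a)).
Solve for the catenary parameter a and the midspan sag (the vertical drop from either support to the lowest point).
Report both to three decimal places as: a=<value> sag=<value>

a=58.388 sag=24.063

seed: a₀ = √(S³/(24(L−S))) = √(102.680³/(24·13.752)) = 57.271721
iter 1: u=0.896428  f(a)=+5.632e-01  f'(a)=-5.200e-01  a ← 57.271721 − (+5.632e-01/-5.200e-01) = 58.354965
iter 2: u=0.879788  f(a)=+1.638e-02  f'(a)=-4.901e-01  a ← 58.354965 − (+1.638e-02/-4.901e-01) = 58.388380
iter 3: u=0.879285  f(a)=+1.476e-05  f'(a)=-4.892e-01  a ← 58.388380 − (+1.476e-05/-4.892e-01) = 58.388410
iter 4: u=0.879284  f(a)=+1.202e-11  f'(a)=-4.892e-01  a ← 58.388410 − (+1.202e-11/-4.892e-01) = 58.388410
converged: |Δa| < 1e-12 after 4 iterations
sag = a·(cosh(S/(2a)) − 1) = 58.388410·(cosh(0.879284) − 1) = 24.063449
T_max/T_min = cosh(S/(2a)) = 1.412127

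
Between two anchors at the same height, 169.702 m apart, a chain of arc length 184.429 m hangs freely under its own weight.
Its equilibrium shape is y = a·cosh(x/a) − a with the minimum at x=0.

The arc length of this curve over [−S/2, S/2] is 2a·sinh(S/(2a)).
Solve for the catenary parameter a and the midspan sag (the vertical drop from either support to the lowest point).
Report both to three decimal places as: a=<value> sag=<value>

seed: a₀ = √(S³/(24(L−S))) = √(169.702³/(24·14.727)) = 117.589265
iter 1: u=0.721588  f(a)=+3.882e-01  f'(a)=-2.638e-01  a ← 117.589265 − (+3.882e-01/-2.638e-01) = 119.060996
iter 2: u=0.712668  f(a)=+7.408e-03  f'(a)=-2.538e-01  a ← 119.060996 − (+7.408e-03/-2.538e-01) = 119.090187
iter 3: u=0.712494  f(a)=+2.814e-06  f'(a)=-2.536e-01  a ← 119.090187 − (+2.814e-06/-2.536e-01) = 119.090198
iter 4: u=0.712494  f(a)=+4.263e-13  f'(a)=-2.536e-01  a ← 119.090198 − (+4.263e-13/-2.536e-01) = 119.090198
converged: |Δa| < 1e-12 after 4 iterations
sag = a·(cosh(S/(2a)) − 1) = 119.090198·(cosh(0.712494) − 1) = 31.528490
T_max/T_min = cosh(S/(2a)) = 1.264745

a=119.090 sag=31.528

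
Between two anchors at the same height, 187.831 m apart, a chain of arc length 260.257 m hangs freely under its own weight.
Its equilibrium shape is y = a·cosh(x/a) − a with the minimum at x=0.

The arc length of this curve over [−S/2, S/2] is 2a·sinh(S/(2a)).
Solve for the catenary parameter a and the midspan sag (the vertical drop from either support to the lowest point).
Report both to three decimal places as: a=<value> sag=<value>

seed: a₀ = √(S³/(24(L−S))) = √(187.831³/(24·72.426)) = 61.744465
iter 1: u=1.521035  f(a)=+8.855e+00  f'(a)=-2.936e+00  a ← 61.744465 − (+8.855e+00/-2.936e+00) = 64.760815
iter 2: u=1.450190  f(a)=+6.902e-01  f'(a)=-2.494e+00  a ← 64.760815 − (+6.902e-01/-2.494e+00) = 65.037542
iter 3: u=1.444020  f(a)=+4.977e-03  f'(a)=-2.458e+00  a ← 65.037542 − (+4.977e-03/-2.458e+00) = 65.039567
iter 4: u=1.443975  f(a)=+2.630e-07  f'(a)=-2.458e+00  a ← 65.039567 − (+2.630e-07/-2.458e+00) = 65.039567
iter 5: u=1.443975  f(a)=-5.684e-14  f'(a)=-2.458e+00  a ← 65.039567 − (-5.684e-14/-2.458e+00) = 65.039567
converged: |Δa| < 1e-12 after 5 iterations
sag = a·(cosh(S/(2a)) − 1) = 65.039567·(cosh(1.443975) − 1) = 80.437482
T_max/T_min = cosh(S/(2a)) = 2.236747

a=65.040 sag=80.437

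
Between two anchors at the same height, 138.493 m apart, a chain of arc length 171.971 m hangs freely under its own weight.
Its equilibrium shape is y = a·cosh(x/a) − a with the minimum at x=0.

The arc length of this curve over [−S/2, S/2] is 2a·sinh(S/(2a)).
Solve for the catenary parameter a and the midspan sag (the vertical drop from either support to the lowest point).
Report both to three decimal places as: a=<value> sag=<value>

seed: a₀ = √(S³/(24(L−S))) = √(138.493³/(24·33.478)) = 57.498480
iter 1: u=1.204319  f(a)=+2.513e+00  f'(a)=-1.342e+00  a ← 57.498480 − (+2.513e+00/-1.342e+00) = 59.370807
iter 2: u=1.166339  f(a)=+1.280e-01  f'(a)=-1.209e+00  a ← 59.370807 − (+1.280e-01/-1.209e+00) = 59.476685
iter 3: u=1.164263  f(a)=+3.713e-04  f'(a)=-1.202e+00  a ← 59.476685 − (+3.713e-04/-1.202e+00) = 59.476994
iter 4: u=1.164257  f(a)=+3.145e-09  f'(a)=-1.202e+00  a ← 59.476994 − (+3.145e-09/-1.202e+00) = 59.476994
iter 5: u=1.164257  f(a)=+0.000e+00  f'(a)=-1.202e+00  a ← 59.476994 − (+0.000e+00/-1.202e+00) = 59.476994
converged: |Δa| < 1e-12 after 5 iterations
sag = a·(cosh(S/(2a)) − 1) = 59.476994·(cosh(1.164257) − 1) = 45.074520
T_max/T_min = cosh(S/(2a)) = 1.757848

a=59.477 sag=45.075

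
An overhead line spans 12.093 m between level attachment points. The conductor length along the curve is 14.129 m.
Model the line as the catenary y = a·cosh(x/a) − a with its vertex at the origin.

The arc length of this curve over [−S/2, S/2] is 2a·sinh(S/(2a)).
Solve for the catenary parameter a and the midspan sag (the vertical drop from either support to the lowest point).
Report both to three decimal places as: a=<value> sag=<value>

seed: a₀ = √(S³/(24(L−S))) = √(12.093³/(24·2.036)) = 6.015983
iter 1: u=1.005073  f(a)=+1.053e-01  f'(a)=-7.478e-01  a ← 6.015983 − (+1.053e-01/-7.478e-01) = 6.156863
iter 2: u=0.982075  f(a)=+3.814e-03  f'(a)=-6.945e-01  a ← 6.156863 − (+3.814e-03/-6.945e-01) = 6.162355
iter 3: u=0.981200  f(a)=+5.415e-06  f'(a)=-6.925e-01  a ← 6.162355 − (+5.415e-06/-6.925e-01) = 6.162363
iter 4: u=0.981198  f(a)=+1.095e-11  f'(a)=-6.925e-01  a ← 6.162363 − (+1.095e-11/-6.925e-01) = 6.162363
iter 5: u=0.981198  f(a)=+5.329e-15  f'(a)=-6.925e-01  a ← 6.162363 − (+5.329e-15/-6.925e-01) = 6.162363
converged: |Δa| < 1e-12 after 5 iterations
sag = a·(cosh(S/(2a)) − 1) = 6.162363·(cosh(0.981198) − 1) = 3.212171
T_max/T_min = cosh(S/(2a)) = 1.521256

a=6.162 sag=3.212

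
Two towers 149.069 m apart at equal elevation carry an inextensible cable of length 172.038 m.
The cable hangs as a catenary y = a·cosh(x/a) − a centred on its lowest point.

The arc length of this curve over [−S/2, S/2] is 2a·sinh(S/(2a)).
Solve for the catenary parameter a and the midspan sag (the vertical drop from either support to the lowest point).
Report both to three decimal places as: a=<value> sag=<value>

a=79.250 sag=37.711

seed: a₀ = √(S³/(24(L−S))) = √(149.069³/(24·22.969)) = 77.518318
iter 1: u=0.961508  f(a)=+1.085e+00  f'(a)=-6.492e-01  a ← 77.518318 − (+1.085e+00/-6.492e-01) = 79.190152
iter 2: u=0.941209  f(a)=+3.611e-02  f'(a)=-6.067e-01  a ← 79.190152 − (+3.611e-02/-6.067e-01) = 79.249668
iter 3: u=0.940502  f(a)=+4.300e-05  f'(a)=-6.052e-01  a ← 79.249668 − (+4.300e-05/-6.052e-01) = 79.249739
iter 4: u=0.940502  f(a)=+6.114e-11  f'(a)=-6.052e-01  a ← 79.249739 − (+6.114e-11/-6.052e-01) = 79.249739
iter 5: u=0.940502  f(a)=+0.000e+00  f'(a)=-6.052e-01  a ← 79.249739 − (+0.000e+00/-6.052e-01) = 79.249739
converged: |Δa| < 1e-12 after 5 iterations
sag = a·(cosh(S/(2a)) − 1) = 79.249739·(cosh(0.940502) − 1) = 37.710893
T_max/T_min = cosh(S/(2a)) = 1.475849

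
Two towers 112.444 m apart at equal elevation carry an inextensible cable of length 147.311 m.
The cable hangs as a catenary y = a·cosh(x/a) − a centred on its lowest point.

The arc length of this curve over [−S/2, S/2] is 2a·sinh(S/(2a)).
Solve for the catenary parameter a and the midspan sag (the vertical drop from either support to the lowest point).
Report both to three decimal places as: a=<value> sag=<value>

seed: a₀ = √(S³/(24(L−S))) = √(112.444³/(24·34.867)) = 41.218437
iter 1: u=1.364001  f(a)=+3.391e+00  f'(a)=-2.028e+00  a ← 41.218437 − (+3.391e+00/-2.028e+00) = 42.890318
iter 2: u=1.310832  f(a)=+2.172e-01  f'(a)=-1.776e+00  a ← 42.890318 − (+2.172e-01/-1.776e+00) = 43.012635
iter 3: u=1.307104  f(a)=+1.026e-03  f'(a)=-1.759e+00  a ← 43.012635 − (+1.026e-03/-1.759e+00) = 43.013219
iter 4: u=1.307087  f(a)=+2.316e-08  f'(a)=-1.759e+00  a ← 43.013219 − (+2.316e-08/-1.759e+00) = 43.013219
iter 5: u=1.307087  f(a)=+0.000e+00  f'(a)=-1.759e+00  a ← 43.013219 − (+0.000e+00/-1.759e+00) = 43.013219
converged: |Δa| < 1e-12 after 5 iterations
sag = a·(cosh(S/(2a)) − 1) = 43.013219·(cosh(1.307087) − 1) = 42.281973
T_max/T_min = cosh(S/(2a)) = 1.982999

a=43.013 sag=42.282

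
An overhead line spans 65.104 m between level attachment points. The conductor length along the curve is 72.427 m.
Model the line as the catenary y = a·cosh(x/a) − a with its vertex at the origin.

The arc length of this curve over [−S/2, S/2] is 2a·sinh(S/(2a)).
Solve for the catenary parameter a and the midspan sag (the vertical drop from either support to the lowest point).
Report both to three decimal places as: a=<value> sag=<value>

a=40.276 sag=13.886

seed: a₀ = √(S³/(24(L−S))) = √(65.104³/(24·7.323)) = 39.624279
iter 1: u=0.821517  f(a)=+2.511e-01  f'(a)=-3.952e-01  a ← 39.624279 − (+2.511e-01/-3.952e-01) = 40.259740
iter 2: u=0.808550  f(a)=+6.168e-03  f'(a)=-3.760e-01  a ← 40.259740 − (+6.168e-03/-3.760e-01) = 40.276146
iter 3: u=0.808220  f(a)=+3.930e-06  f'(a)=-3.755e-01  a ← 40.276146 − (+3.930e-06/-3.755e-01) = 40.276157
iter 4: u=0.808220  f(a)=+1.606e-12  f'(a)=-3.755e-01  a ← 40.276157 − (+1.606e-12/-3.755e-01) = 40.276157
converged: |Δa| < 1e-12 after 4 iterations
sag = a·(cosh(S/(2a)) − 1) = 40.276157·(cosh(0.808220) − 1) = 13.886435
T_max/T_min = cosh(S/(2a)) = 1.344781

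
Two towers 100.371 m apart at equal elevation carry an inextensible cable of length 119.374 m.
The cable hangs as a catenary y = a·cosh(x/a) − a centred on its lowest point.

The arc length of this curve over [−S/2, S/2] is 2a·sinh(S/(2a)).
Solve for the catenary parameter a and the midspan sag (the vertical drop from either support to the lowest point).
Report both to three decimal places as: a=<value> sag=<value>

seed: a₀ = √(S³/(24(L−S))) = √(100.371³/(24·19.003)) = 47.086420
iter 1: u=1.065817  f(a)=+1.109e+00  f'(a)=-9.026e-01  a ← 47.086420 − (+1.109e+00/-9.026e-01) = 48.315029
iter 2: u=1.038714  f(a)=+4.489e-02  f'(a)=-8.309e-01  a ← 48.315029 − (+4.489e-02/-8.309e-01) = 48.369051
iter 3: u=1.037554  f(a)=+8.041e-05  f'(a)=-8.279e-01  a ← 48.369051 − (+8.041e-05/-8.279e-01) = 48.369149
iter 4: u=1.037552  f(a)=+2.590e-10  f'(a)=-8.279e-01  a ← 48.369149 − (+2.590e-10/-8.279e-01) = 48.369149
iter 5: u=1.037552  f(a)=+2.842e-14  f'(a)=-8.279e-01  a ← 48.369149 − (+2.842e-14/-8.279e-01) = 48.369149
converged: |Δa| < 1e-12 after 5 iterations
sag = a·(cosh(S/(2a)) − 1) = 48.369149·(cosh(1.037552) − 1) = 28.456059
T_max/T_min = cosh(S/(2a)) = 1.588310

a=48.369 sag=28.456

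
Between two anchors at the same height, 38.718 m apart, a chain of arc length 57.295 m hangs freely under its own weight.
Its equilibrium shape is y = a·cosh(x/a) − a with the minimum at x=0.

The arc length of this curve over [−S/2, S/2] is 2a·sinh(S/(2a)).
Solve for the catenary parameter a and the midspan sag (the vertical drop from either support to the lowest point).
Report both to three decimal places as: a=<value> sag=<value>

a=12.154 sag=18.965

seed: a₀ = √(S³/(24(L−S))) = √(38.718³/(24·18.577)) = 11.409746
iter 1: u=1.696707  f(a)=+2.865e+00  f'(a)=-4.295e+00  a ← 11.409746 − (+2.865e+00/-4.295e+00) = 12.076679
iter 2: u=1.603007  f(a)=+2.704e-01  f'(a)=-3.520e+00  a ← 12.076679 − (+2.704e-01/-3.520e+00) = 12.153504
iter 3: u=1.592874  f(a)=+2.963e-03  f'(a)=-3.443e+00  a ← 12.153504 − (+2.963e-03/-3.443e+00) = 12.154364
iter 4: u=1.592761  f(a)=+3.645e-07  f'(a)=-3.442e+00  a ← 12.154364 − (+3.645e-07/-3.442e+00) = 12.154364
iter 5: u=1.592761  f(a)=+7.105e-15  f'(a)=-3.442e+00  a ← 12.154364 − (+7.105e-15/-3.442e+00) = 12.154364
converged: |Δa| < 1e-12 after 5 iterations
sag = a·(cosh(S/(2a)) − 1) = 12.154364·(cosh(1.592761) − 1) = 18.964887
T_max/T_min = cosh(S/(2a)) = 2.560336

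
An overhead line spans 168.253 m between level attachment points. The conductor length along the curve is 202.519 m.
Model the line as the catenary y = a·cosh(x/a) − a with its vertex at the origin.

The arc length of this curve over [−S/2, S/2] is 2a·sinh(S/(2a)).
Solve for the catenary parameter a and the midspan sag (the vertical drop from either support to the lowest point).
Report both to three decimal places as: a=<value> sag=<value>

a=78.327 sag=49.691

seed: a₀ = √(S³/(24(L−S))) = √(168.253³/(24·34.266)) = 76.103897
iter 1: u=1.105416  f(a)=+2.156e+00  f'(a)=-1.015e+00  a ← 76.103897 − (+2.156e+00/-1.015e+00) = 78.226606
iter 2: u=1.075421  f(a)=+9.347e-02  f'(a)=-9.291e-01  a ← 78.226606 − (+9.347e-02/-9.291e-01) = 78.327211
iter 3: u=1.074039  f(a)=+1.934e-04  f'(a)=-9.253e-01  a ← 78.327211 − (+1.934e-04/-9.253e-01) = 78.327420
iter 4: u=1.074036  f(a)=+8.320e-10  f'(a)=-9.253e-01  a ← 78.327420 − (+8.320e-10/-9.253e-01) = 78.327420
iter 5: u=1.074036  f(a)=+0.000e+00  f'(a)=-9.253e-01  a ← 78.327420 − (+0.000e+00/-9.253e-01) = 78.327420
converged: |Δa| < 1e-12 after 5 iterations
sag = a·(cosh(S/(2a)) − 1) = 78.327420·(cosh(1.074036) − 1) = 49.690825
T_max/T_min = cosh(S/(2a)) = 1.634399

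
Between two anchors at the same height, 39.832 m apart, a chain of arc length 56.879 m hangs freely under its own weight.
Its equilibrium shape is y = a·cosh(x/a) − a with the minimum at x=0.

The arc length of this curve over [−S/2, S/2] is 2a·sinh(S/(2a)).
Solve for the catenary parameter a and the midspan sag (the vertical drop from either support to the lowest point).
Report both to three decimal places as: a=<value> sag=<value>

a=13.159 sag=18.177

seed: a₀ = √(S³/(24(L−S))) = √(39.832³/(24·17.047)) = 12.428496
iter 1: u=1.602447  f(a)=+2.327e+00  f'(a)=-3.515e+00  a ← 12.428496 − (+2.327e+00/-3.515e+00) = 13.090555
iter 2: u=1.521402  f(a)=+1.989e-01  f'(a)=-2.938e+00  a ← 13.090555 − (+1.989e-01/-2.938e+00) = 13.158256
iter 3: u=1.513574  f(a)=+1.753e-03  f'(a)=-2.886e+00  a ← 13.158256 − (+1.753e-03/-2.886e+00) = 13.158863
iter 4: u=1.513505  f(a)=+1.387e-07  f'(a)=-2.886e+00  a ← 13.158863 − (+1.387e-07/-2.886e+00) = 13.158863
iter 5: u=1.513505  f(a)=+7.105e-15  f'(a)=-2.886e+00  a ← 13.158863 − (+7.105e-15/-2.886e+00) = 13.158863
converged: |Δa| < 1e-12 after 5 iterations
sag = a·(cosh(S/(2a)) − 1) = 13.158863·(cosh(1.513505) − 1) = 18.177391
T_max/T_min = cosh(S/(2a)) = 2.381380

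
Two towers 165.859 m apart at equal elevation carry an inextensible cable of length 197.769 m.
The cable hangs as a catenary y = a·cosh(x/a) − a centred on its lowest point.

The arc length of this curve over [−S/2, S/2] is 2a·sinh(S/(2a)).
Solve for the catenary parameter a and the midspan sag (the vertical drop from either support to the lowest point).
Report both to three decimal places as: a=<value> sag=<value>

a=79.322 sag=47.446

seed: a₀ = √(S³/(24(L−S))) = √(165.859³/(24·31.910)) = 77.186179
iter 1: u=1.074409  f(a)=+1.893e+00  f'(a)=-9.263e-01  a ← 77.186179 − (+1.893e+00/-9.263e-01) = 79.230027
iter 2: u=1.046693  f(a)=+7.780e-02  f'(a)=-8.516e-01  a ← 79.230027 − (+7.780e-02/-8.516e-01) = 79.321391
iter 3: u=1.045487  f(a)=+1.439e-04  f'(a)=-8.484e-01  a ← 79.321391 − (+1.439e-04/-8.484e-01) = 79.321561
iter 4: u=1.045485  f(a)=+4.940e-10  f'(a)=-8.484e-01  a ← 79.321561 − (+4.940e-10/-8.484e-01) = 79.321561
iter 5: u=1.045485  f(a)=+0.000e+00  f'(a)=-8.484e-01  a ← 79.321561 − (+0.000e+00/-8.484e-01) = 79.321561
converged: |Δa| < 1e-12 after 5 iterations
sag = a·(cosh(S/(2a)) − 1) = 79.321561·(cosh(1.045485) − 1) = 47.446157
T_max/T_min = cosh(S/(2a)) = 1.598150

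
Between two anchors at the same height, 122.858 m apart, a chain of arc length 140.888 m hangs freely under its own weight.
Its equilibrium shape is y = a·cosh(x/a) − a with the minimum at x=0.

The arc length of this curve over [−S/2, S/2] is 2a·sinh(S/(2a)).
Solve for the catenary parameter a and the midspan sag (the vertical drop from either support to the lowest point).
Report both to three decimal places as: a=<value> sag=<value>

a=66.859 sag=30.262

seed: a₀ = √(S³/(24(L−S))) = √(122.858³/(24·18.030)) = 65.463870
iter 1: u=0.938365  f(a)=+8.106e-01  f'(a)=-6.009e-01  a ← 65.463870 − (+8.106e-01/-6.009e-01) = 66.812939
iter 2: u=0.919418  f(a)=+2.574e-02  f'(a)=-5.633e-01  a ← 66.812939 − (+2.574e-02/-5.633e-01) = 66.858629
iter 3: u=0.918789  f(a)=+2.783e-05  f'(a)=-5.621e-01  a ← 66.858629 − (+2.783e-05/-5.621e-01) = 66.858678
iter 4: u=0.918789  f(a)=+3.263e-11  f'(a)=-5.621e-01  a ← 66.858678 − (+3.263e-11/-5.621e-01) = 66.858678
converged: |Δa| < 1e-12 after 4 iterations
sag = a·(cosh(S/(2a)) − 1) = 66.858678·(cosh(0.918789) − 1) = 30.262071
T_max/T_min = cosh(S/(2a)) = 1.452627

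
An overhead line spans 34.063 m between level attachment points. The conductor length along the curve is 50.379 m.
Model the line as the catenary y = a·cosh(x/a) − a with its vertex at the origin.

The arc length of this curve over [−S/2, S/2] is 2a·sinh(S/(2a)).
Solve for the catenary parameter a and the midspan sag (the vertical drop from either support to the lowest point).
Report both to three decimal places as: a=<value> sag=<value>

seed: a₀ = √(S³/(24(L−S))) = √(34.063³/(24·16.316)) = 10.046433
iter 1: u=1.695278  f(a)=+2.512e+00  f'(a)=-4.283e+00  a ← 10.046433 − (+2.512e+00/-4.283e+00) = 10.632883
iter 2: u=1.601776  f(a)=+2.367e-01  f'(a)=-3.510e+00  a ← 10.632883 − (+2.367e-01/-3.510e+00) = 10.700318
iter 3: u=1.591682  f(a)=+2.586e-03  f'(a)=-3.434e+00  a ← 10.700318 − (+2.586e-03/-3.434e+00) = 10.701071
iter 4: u=1.591570  f(a)=+3.160e-07  f'(a)=-3.433e+00  a ← 10.701071 − (+3.160e-07/-3.433e+00) = 10.701071
iter 5: u=1.591570  f(a)=-7.105e-15  f'(a)=-3.433e+00  a ← 10.701071 − (-7.105e-15/-3.433e+00) = 10.701071
converged: |Δa| < 1e-12 after 5 iterations
sag = a·(cosh(S/(2a)) − 1) = 10.701071·(cosh(1.591570) − 1) = 16.667229
T_max/T_min = cosh(S/(2a)) = 2.557529

a=10.701 sag=16.667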